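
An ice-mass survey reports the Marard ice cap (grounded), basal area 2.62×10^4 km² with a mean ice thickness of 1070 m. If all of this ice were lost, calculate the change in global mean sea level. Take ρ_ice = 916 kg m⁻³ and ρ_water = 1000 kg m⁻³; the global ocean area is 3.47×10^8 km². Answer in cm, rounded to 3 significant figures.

Marard: ice volume = 2.62×10^4 km² × 1070 m = 2.803×10^4 km³; 2.803×10^4 × (916/1000) = 2.568×10^4 km³ of water.
Spread over 3.47×10^14 m² of ocean, Δh = 2.568×10^13 / 3.47×10^14 = 0.0740 m = 7.40 cm.

≈ 7.40 cm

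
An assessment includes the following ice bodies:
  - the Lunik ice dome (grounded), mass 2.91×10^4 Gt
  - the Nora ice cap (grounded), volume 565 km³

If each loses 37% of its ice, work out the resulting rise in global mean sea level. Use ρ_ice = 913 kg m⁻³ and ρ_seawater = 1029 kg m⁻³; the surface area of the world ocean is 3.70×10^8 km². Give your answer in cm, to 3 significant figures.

≈ 2.88 cm

Lunik: 0.37 × 2.91×10^4 Gt = 1.077×10^16 kg; dividing by ρ_w = 1029 kg m⁻³ gives 1.046×10^13 m³ of water.
Nora: 0.37 × 565 km³ × (913/1029) = 185.5 km³ of water.
Total added water ≈ 1.065×10^13 m³ over 3.70×10^14 m² → Δh = 0.0288 m = 2.88 cm.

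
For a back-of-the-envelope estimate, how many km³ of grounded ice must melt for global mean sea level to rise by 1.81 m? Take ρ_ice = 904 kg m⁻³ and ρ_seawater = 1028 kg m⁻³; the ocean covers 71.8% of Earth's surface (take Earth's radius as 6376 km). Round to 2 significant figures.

Required water volume = Δh × A = 1.81 m × 3.67×10^14 m² = 6.639×10^14 m³ = 6.639×10^5 km³.
Ice volume = water volume × ρ_w/ρ_ice = 6.639×10^5 × 1028/904 = 7.5×10^5 km³.

≈ 7.5×10^5 km³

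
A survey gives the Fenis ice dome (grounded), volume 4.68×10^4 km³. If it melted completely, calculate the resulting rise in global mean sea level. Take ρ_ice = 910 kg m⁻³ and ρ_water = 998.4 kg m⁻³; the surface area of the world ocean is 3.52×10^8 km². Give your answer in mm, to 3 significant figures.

Fenis: 4.68×10^4 km³ × (910/998.4) = 4.266×10^4 km³ of water.
Spread over 3.52×10^14 m² of ocean, Δh = 4.266×10^13 / 3.52×10^14 = 0.121 m = 121 mm.

≈ 121 mm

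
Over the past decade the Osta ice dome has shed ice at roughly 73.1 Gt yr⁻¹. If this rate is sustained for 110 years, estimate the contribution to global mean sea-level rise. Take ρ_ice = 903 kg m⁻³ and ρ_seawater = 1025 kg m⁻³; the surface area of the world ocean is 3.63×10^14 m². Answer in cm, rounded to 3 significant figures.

≈ 2.16 cm

Total mass lost = 73.1 Gt/yr × 110 yr = 8041 Gt = 8.041×10^15 kg.
ρ_w = 1025 kg m⁻³, so water volume = 8.041×10^15 / 1025 = 7.845×10^12 m³.
Δh = 7.845×10^12 / 3.63×10^14 = 0.0216 m = 2.16 cm.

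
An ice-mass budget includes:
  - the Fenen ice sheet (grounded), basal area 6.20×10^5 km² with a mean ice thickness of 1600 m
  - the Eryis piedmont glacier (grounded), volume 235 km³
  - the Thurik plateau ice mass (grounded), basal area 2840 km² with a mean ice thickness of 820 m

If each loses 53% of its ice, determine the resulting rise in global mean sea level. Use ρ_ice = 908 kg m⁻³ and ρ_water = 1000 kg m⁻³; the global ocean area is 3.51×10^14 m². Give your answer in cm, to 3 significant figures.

Fenen: ice volume = 6.20×10^5 km² × 1600 m = 9.920×10^5 km³; 0.53 × 9.920×10^5 × (908/1000) = 4.774×10^5 km³ of water.
Eryis: 0.53 × 235 km³ × (908/1000) = 113.1 km³ of water.
Thurik: ice volume = 2840 km² × 820 m = 2329 km³; 0.53 × 2329 × (908/1000) = 1121 km³ of water.
Total added water ≈ 4.786×10^14 m³ over 3.51×10^14 m² → Δh = 1.36 m = 136 cm.

≈ 136 cm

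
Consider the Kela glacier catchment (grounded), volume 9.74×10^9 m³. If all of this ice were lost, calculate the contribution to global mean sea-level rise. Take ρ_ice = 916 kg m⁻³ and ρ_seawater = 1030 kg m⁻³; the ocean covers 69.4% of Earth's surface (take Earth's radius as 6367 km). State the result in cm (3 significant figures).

Kela: 9.74×10^9 m³ × (916/1030) = 8.662×10^9 m³ of water.
Spread over 3.54×10^14 m² of ocean, Δh = 8.662×10^9 / 3.54×10^14 = 2.45×10^-5 m = 2.45×10^-3 cm.

≈ 2.45×10^-3 cm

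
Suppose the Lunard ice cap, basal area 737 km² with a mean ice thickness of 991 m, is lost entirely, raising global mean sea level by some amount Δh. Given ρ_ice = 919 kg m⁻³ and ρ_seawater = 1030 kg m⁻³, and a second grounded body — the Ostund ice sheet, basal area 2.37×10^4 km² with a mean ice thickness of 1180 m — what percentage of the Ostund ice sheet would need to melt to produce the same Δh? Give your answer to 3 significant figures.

≈ 2.61 %

Equal sea-level rise means equal mass of meltwater, i.e. equal mass of ice lost.
Ice mass of Lunard: 6.712×10^14 kg; ice mass of Ostund: 2.570×10^16 kg.
Fraction required = 6.712×10^14 / 2.570×10^16 = 0.0261 → 2.61 %.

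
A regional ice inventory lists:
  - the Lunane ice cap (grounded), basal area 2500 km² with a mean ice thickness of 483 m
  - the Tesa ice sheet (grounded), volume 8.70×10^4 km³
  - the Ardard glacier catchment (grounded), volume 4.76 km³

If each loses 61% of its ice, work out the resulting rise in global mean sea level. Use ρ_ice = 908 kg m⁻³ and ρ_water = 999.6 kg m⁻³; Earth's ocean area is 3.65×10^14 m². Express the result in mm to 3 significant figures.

≈ 134 mm

Lunane: ice volume = 2500 km² × 483 m = 1208 km³; 0.61 × 1208 × (908/999.6) = 669.1 km³ of water.
Tesa: 0.61 × 8.70×10^4 km³ × (908/999.6) = 4.821×10^4 km³ of water.
Ardard: 0.61 × 4.76 km³ × (908/999.6) = 2.638 km³ of water.
Total added water ≈ 4.888×10^13 m³ over 3.65×10^14 m² → Δh = 0.134 m = 134 mm.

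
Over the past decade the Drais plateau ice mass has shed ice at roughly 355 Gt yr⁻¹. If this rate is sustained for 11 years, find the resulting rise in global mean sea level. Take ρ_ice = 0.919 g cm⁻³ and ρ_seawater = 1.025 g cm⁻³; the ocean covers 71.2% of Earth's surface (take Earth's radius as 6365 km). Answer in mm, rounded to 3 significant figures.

Total mass lost = 355 Gt/yr × 11 yr = 3905 Gt = 3.905×10^15 kg.
ρ_w = 1.025 g cm⁻³ = 1025 kg m⁻³, so water volume = 3.905×10^15 / 1025 = 3.810×10^12 m³.
Δh = 3.810×10^12 / 3.62×10^14 = 0.0105 m = 10.5 mm.

≈ 10.5 mm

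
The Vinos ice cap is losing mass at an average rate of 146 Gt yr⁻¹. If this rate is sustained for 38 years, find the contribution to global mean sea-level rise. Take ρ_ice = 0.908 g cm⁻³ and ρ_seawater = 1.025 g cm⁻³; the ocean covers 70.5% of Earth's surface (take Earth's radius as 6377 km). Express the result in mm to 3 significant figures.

≈ 15.0 mm

Total mass lost = 146 Gt/yr × 38 yr = 5548 Gt = 5.548×10^15 kg.
ρ_w = 1.025 g cm⁻³ = 1025 kg m⁻³, so water volume = 5.548×10^15 / 1025 = 5.413×10^12 m³.
Δh = 5.413×10^12 / 3.60×10^14 = 0.0150 m = 15.0 mm.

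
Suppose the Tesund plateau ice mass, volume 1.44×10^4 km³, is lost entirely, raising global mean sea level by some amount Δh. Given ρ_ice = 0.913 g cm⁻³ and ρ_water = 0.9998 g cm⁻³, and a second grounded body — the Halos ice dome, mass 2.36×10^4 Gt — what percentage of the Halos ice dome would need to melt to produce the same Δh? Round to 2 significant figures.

≈ 56 %

Equal sea-level rise means equal mass of meltwater, i.e. equal mass of ice lost.
Ice mass of Tesund: 1.315×10^16 kg; ice mass of Halos: 2.360×10^16 kg.
Fraction required = 1.315×10^16 / 2.360×10^16 = 0.557 → 56 %.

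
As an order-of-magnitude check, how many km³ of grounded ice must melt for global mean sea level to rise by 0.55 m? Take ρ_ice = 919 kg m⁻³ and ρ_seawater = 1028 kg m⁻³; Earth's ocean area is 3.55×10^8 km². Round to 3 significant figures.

≈ 2.18×10^5 km³

Required water volume = Δh × A = 0.55 m × 3.55×10^14 m² = 1.953×10^14 m³ = 1.953×10^5 km³.
Ice volume = water volume × ρ_w/ρ_ice = 1.953×10^5 × 1028/919 = 2.18×10^5 km³.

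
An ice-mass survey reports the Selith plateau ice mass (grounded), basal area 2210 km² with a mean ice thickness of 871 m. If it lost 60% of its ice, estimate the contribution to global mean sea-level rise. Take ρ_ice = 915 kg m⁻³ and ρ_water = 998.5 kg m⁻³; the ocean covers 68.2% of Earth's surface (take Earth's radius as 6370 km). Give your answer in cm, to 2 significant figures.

≈ 0.30 cm

Selith: ice volume = 2210 km² × 871 m = 1925 km³; 0.6 × 1925 × (915/998.5) = 1058 km³ of water.
Spread over 3.48×10^14 m² of ocean, Δh = 1.058×10^12 / 3.48×10^14 = 3.04×10^-3 m = 0.30 cm.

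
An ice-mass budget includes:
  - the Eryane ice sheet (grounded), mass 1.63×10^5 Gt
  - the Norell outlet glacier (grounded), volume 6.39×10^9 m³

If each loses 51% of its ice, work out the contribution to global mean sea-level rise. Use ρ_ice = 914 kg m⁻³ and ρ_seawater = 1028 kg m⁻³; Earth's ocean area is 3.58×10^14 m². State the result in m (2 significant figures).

≈ 0.23 m

Eryane: 0.51 × 1.63×10^5 Gt = 8.313×10^16 kg; dividing by ρ_w = 1028 kg m⁻³ gives 8.087×10^13 m³ of water.
Norell: 0.51 × 6.39×10^9 m³ × (914/1028) = 2.898×10^9 m³ of water.
Total added water ≈ 8.087×10^13 m³ over 3.58×10^14 m² → Δh = 0.226 m.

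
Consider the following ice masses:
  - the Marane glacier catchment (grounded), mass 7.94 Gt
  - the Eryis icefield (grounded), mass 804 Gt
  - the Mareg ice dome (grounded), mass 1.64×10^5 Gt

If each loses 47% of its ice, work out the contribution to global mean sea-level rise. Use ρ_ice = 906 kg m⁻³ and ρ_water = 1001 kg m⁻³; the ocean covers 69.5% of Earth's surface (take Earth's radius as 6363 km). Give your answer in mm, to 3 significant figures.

Marane: 0.47 × 7.94 Gt = 3.732×10^12 kg; dividing by ρ_w = 1001 kg m⁻³ gives 3.728×10^9 m³ of water.
Eryis: 0.47 × 804 Gt = 3.779×10^14 kg; dividing by ρ_w = 1001 kg m⁻³ gives 3.775×10^11 m³ of water.
Mareg: 0.47 × 1.64×10^5 Gt = 7.708×10^16 kg; dividing by ρ_w = 1001 kg m⁻³ gives 7.700×10^13 m³ of water.
Total added water ≈ 7.738×10^13 m³ over 3.54×10^14 m² → Δh = 0.219 m = 219 mm.

≈ 219 mm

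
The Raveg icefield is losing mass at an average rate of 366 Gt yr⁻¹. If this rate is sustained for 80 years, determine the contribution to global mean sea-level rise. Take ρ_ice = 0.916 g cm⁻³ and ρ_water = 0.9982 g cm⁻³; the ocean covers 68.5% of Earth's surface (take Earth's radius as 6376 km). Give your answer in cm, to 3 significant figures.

≈ 8.38 cm

Total mass lost = 366 Gt/yr × 80 yr = 2.928×10^4 Gt = 2.928×10^16 kg.
ρ_w = 0.9982 g cm⁻³ = 998.2 kg m⁻³, so water volume = 2.928×10^16 / 998.2 = 2.933×10^13 m³.
Δh = 2.933×10^13 / 3.50×10^14 = 0.0838 m = 8.38 cm.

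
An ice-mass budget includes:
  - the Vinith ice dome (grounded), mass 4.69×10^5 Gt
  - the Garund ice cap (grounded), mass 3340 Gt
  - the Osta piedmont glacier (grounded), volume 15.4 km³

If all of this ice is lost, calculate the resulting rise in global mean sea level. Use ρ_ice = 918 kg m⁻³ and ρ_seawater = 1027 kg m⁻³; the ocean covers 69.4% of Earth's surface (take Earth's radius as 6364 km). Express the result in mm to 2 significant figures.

Vinith: 4.69×10^5 Gt = 4.690×10^17 kg; dividing by ρ_w = 1027 kg m⁻³ gives 4.567×10^14 m³ of water.
Garund: 3340 Gt = 3.340×10^15 kg; dividing by ρ_w = 1027 kg m⁻³ gives 3.252×10^12 m³ of water.
Osta: 15.4 km³ × (918/1027) = 13.77 km³ of water.
Total added water ≈ 4.599×10^14 m³ over 3.53×10^14 m² → Δh = 1.30 m = 1300 mm.

≈ 1300 mm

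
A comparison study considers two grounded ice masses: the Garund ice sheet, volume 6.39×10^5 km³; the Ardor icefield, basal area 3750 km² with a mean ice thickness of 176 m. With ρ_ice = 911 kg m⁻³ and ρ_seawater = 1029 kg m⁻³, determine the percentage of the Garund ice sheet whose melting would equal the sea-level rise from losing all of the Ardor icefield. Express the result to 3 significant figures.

≈ 0.103 %

Equal sea-level rise means equal mass of meltwater, i.e. equal mass of ice lost.
Ice mass of Ardor: 6.013×10^14 kg; ice mass of Garund: 5.821×10^17 kg.
Fraction required = 6.013×10^14 / 5.821×10^17 = 1.03×10^-3 → 0.103 %.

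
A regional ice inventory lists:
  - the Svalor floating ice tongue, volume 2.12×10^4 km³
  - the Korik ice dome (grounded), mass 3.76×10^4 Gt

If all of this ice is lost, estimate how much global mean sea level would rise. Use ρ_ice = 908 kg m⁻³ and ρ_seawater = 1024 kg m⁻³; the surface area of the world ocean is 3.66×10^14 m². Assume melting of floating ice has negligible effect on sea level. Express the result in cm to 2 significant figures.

≈ 10 cm

The Svalor floating ice tongue is floating and already displaces its own weight of water, so its melt adds essentially nothing to sea level.
Korik: 3.76×10^4 Gt = 3.760×10^16 kg; dividing by ρ_w = 1024 kg m⁻³ gives 3.672×10^13 m³ of water.
Total added water ≈ 3.672×10^13 m³ over 3.66×10^14 m² → Δh = 0.100 m = 10 cm.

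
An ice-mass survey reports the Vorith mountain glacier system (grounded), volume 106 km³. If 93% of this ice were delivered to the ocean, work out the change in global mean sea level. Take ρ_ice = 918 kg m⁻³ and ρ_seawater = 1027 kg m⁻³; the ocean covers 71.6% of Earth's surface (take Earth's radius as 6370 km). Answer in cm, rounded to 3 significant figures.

Vorith: 0.93 × 106 km³ × (918/1027) = 88.12 km³ of water.
Spread over 3.65×10^14 m² of ocean, Δh = 8.812×10^10 / 3.65×10^14 = 2.41×10^-4 m = 0.0241 cm.

≈ 0.0241 cm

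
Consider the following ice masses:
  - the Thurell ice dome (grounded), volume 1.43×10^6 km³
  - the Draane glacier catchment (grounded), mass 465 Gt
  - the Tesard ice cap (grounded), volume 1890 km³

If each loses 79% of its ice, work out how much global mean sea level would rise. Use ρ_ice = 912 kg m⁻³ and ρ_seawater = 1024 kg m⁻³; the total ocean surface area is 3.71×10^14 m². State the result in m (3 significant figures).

≈ 2.72 m

Thurell: 0.79 × 1.43×10^6 km³ × (912/1024) = 1.006×10^6 km³ of water.
Draane: 0.79 × 465 Gt = 3.674×10^14 kg; dividing by ρ_w = 1024 kg m⁻³ gives 3.587×10^11 m³ of water.
Tesard: 0.79 × 1890 km³ × (912/1024) = 1330 km³ of water.
Total added water ≈ 1.008×10^15 m³ over 3.71×10^14 m² → Δh = 2.72 m.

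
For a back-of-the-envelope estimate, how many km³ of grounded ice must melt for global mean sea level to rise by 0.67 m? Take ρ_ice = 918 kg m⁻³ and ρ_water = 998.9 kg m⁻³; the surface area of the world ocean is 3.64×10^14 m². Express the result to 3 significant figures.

Required water volume = Δh × A = 0.67 m × 3.64×10^14 m² = 2.439×10^14 m³ = 2.439×10^5 km³.
Ice volume = water volume × ρ_w/ρ_ice = 2.439×10^5 × 998.9/918 = 2.65×10^5 km³.

≈ 2.65×10^5 km³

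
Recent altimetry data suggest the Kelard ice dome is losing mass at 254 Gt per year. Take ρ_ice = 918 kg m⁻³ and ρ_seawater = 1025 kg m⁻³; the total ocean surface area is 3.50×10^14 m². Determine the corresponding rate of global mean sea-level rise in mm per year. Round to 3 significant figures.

≈ 0.708 mm/yr

ρ_w = 1025 kg m⁻³. Annual water volume added = 254 Gt / ρ_w = 2.540×10^14 kg / 1025 kg m⁻³ = 2.478×10^11 m³.
Δh per year = 2.478×10^11 / 3.50×10^14 = 7.08×10^-4 m = 0.708 mm.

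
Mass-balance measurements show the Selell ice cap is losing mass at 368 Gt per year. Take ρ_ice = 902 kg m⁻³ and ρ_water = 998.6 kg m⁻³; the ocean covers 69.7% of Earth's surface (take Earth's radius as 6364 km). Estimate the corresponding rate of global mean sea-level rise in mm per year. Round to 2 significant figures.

≈ 1.0 mm/yr

ρ_w = 998.6 kg m⁻³. Annual water volume added = 368 Gt / ρ_w = 3.680×10^14 kg / 998.6 kg m⁻³ = 3.685×10^11 m³.
Δh per year = 3.685×10^11 / 3.55×10^14 = 1.04×10^-3 m = 1.0 mm.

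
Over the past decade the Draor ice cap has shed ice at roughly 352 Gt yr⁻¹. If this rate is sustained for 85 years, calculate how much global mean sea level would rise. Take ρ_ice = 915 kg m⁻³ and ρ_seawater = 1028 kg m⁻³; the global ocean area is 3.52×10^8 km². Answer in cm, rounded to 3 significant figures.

Total mass lost = 352 Gt/yr × 85 yr = 2.992×10^4 Gt = 2.992×10^16 kg.
ρ_w = 1028 kg m⁻³, so water volume = 2.992×10^16 / 1028 = 2.911×10^13 m³.
Δh = 2.911×10^13 / 3.52×10^14 = 0.0827 m = 8.27 cm.

≈ 8.27 cm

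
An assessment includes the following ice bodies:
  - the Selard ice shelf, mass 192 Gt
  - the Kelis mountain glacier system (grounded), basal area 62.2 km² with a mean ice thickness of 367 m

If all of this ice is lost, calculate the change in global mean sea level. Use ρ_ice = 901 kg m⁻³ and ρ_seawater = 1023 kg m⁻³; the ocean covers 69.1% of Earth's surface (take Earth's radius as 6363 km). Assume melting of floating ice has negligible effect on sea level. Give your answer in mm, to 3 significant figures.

≈ 0.0572 mm

The Selard ice shelf is floating and already displaces its own weight of water, so its melt adds essentially nothing to sea level.
Kelis: ice volume = 62.2 km² × 367 m = 22.83 km³; 22.83 × (901/1023) = 20.11 km³ of water.
Total added water ≈ 2.011×10^10 m³ over 3.52×10^14 m² → Δh = 5.72×10^-5 m = 0.0572 mm.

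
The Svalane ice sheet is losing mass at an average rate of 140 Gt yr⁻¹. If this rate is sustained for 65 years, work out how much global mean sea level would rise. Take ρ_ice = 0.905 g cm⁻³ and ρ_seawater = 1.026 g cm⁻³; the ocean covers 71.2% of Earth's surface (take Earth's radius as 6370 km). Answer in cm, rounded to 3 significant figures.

Total mass lost = 140 Gt/yr × 65 yr = 9100 Gt = 9.100×10^15 kg.
ρ_w = 1.026 g cm⁻³ = 1026 kg m⁻³, so water volume = 9.100×10^15 / 1026 = 8.869×10^12 m³.
Δh = 8.869×10^12 / 3.63×10^14 = 0.0244 m = 2.44 cm.

≈ 2.44 cm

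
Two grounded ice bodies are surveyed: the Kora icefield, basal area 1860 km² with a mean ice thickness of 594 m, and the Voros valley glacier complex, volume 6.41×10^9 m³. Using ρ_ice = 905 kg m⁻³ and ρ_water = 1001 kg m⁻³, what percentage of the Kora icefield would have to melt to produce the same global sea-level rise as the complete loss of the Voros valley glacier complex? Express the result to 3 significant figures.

≈ 0.580 %

Equal sea-level rise means equal mass of meltwater, i.e. equal mass of ice lost.
Ice mass of Voros: 5.801×10^12 kg; ice mass of Kora: 9.999×10^14 kg.
Fraction required = 5.801×10^12 / 9.999×10^14 = 5.80×10^-3 → 0.580 %.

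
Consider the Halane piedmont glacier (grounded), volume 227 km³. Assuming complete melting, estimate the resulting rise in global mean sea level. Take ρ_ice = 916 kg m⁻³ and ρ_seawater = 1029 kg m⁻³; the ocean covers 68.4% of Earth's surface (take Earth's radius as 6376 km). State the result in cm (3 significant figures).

≈ 0.0578 cm

Halane: 227 km³ × (916/1029) = 202.1 km³ of water.
Spread over 3.49×10^14 m² of ocean, Δh = 2.021×10^11 / 3.49×10^14 = 5.78×10^-4 m = 0.0578 cm.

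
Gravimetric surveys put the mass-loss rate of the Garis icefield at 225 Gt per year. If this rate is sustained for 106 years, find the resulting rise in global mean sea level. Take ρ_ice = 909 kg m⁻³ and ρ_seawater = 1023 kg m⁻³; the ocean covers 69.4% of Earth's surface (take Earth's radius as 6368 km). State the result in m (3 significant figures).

Total mass lost = 225 Gt/yr × 106 yr = 2.385×10^4 Gt = 2.385×10^16 kg.
ρ_w = 1023 kg m⁻³, so water volume = 2.385×10^16 / 1023 = 2.331×10^13 m³.
Δh = 2.331×10^13 / 3.54×10^14 = 0.0659 m.

≈ 0.0659 m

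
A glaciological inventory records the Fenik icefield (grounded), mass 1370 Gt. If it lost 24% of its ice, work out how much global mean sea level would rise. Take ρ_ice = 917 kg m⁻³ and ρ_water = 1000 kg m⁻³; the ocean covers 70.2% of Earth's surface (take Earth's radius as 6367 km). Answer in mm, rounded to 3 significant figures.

Fenik: 0.24 × 1370 Gt = 3.288×10^14 kg; dividing by ρ_w = 1000 kg m⁻³ gives 3.288×10^11 m³ of water.
Spread over 3.58×10^14 m² of ocean, Δh = 3.288×10^11 / 3.58×10^14 = 9.19×10^-4 m = 0.919 mm.

≈ 0.919 mm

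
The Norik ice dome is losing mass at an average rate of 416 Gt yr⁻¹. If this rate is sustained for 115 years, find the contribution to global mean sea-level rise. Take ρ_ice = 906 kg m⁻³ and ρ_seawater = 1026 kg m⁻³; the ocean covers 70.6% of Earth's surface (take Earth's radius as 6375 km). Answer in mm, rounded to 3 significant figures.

≈ 129 mm

Total mass lost = 416 Gt/yr × 115 yr = 4.784×10^4 Gt = 4.784×10^16 kg.
ρ_w = 1026 kg m⁻³, so water volume = 4.784×10^16 / 1026 = 4.663×10^13 m³.
Δh = 4.663×10^13 / 3.61×10^14 = 0.129 m = 129 mm.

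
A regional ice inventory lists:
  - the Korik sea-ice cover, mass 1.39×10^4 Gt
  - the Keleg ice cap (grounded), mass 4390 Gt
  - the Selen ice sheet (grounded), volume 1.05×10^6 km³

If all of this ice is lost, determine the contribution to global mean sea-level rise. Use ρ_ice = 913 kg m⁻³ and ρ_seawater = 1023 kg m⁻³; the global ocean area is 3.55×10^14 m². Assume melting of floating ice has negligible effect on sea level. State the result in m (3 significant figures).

≈ 2.65 m

The Korik sea-ice cover is floating and already displaces its own weight of water, so its melt adds essentially nothing to sea level.
Keleg: 4390 Gt = 4.390×10^15 kg; dividing by ρ_w = 1023 kg m⁻³ gives 4.291×10^12 m³ of water.
Selen: 1.05×10^6 km³ × (913/1023) = 9.371×10^5 km³ of water.
Total added water ≈ 9.414×10^14 m³ over 3.55×10^14 m² → Δh = 2.65 m.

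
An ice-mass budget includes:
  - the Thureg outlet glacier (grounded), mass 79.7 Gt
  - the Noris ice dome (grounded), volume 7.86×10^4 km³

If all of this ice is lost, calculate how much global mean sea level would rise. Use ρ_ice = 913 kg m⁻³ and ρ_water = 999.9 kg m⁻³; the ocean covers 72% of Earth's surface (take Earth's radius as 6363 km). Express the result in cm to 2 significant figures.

≈ 20 cm

Thureg: 79.7 Gt = 7.970×10^13 kg; dividing by ρ_w = 999.9 kg m⁻³ gives 7.971×10^10 m³ of water.
Noris: 7.86×10^4 km³ × (913/999.9) = 7.177×10^4 km³ of water.
Total added water ≈ 7.185×10^13 m³ over 3.66×10^14 m² → Δh = 0.196 m = 20 cm.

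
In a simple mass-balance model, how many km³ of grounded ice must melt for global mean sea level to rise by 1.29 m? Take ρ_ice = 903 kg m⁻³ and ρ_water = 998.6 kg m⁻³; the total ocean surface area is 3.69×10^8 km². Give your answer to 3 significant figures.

Required water volume = Δh × A = 1.29 m × 3.69×10^14 m² = 4.760×10^14 m³ = 4.760×10^5 km³.
Ice volume = water volume × ρ_w/ρ_ice = 4.760×10^5 × 998.6/903 = 5.26×10^5 km³.

≈ 5.26×10^5 km³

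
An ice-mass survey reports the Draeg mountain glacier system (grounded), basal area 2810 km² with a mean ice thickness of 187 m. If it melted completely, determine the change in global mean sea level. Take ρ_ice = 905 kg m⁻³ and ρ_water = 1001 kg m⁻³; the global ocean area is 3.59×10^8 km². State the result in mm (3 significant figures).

Draeg: ice volume = 2810 km² × 187 m = 525.5 km³; 525.5 × (905/1001) = 475.1 km³ of water.
Spread over 3.59×10^14 m² of ocean, Δh = 4.751×10^11 / 3.59×10^14 = 1.32×10^-3 m = 1.32 mm.

≈ 1.32 mm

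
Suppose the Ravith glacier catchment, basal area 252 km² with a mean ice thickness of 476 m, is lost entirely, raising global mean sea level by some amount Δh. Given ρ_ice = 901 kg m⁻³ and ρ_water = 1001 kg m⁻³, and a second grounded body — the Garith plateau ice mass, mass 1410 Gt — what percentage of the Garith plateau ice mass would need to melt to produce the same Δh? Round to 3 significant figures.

≈ 7.67 %

Equal sea-level rise means equal mass of meltwater, i.e. equal mass of ice lost.
Ice mass of Ravith: 1.081×10^14 kg; ice mass of Garith: 1.410×10^15 kg.
Fraction required = 1.081×10^14 / 1.410×10^15 = 0.0767 → 7.67 %.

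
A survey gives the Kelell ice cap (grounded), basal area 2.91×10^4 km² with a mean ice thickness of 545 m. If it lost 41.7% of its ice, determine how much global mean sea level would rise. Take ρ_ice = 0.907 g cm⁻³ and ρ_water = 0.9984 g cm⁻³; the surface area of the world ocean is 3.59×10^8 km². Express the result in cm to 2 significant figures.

Kelell: ice volume = 2.91×10^4 km² × 545 m = 1.586×10^4 km³; 0.417 × 1.586×10^4 × (907/998.4) = 6008 km³ of water.
Spread over 3.59×10^14 m² of ocean, Δh = 6.008×10^12 / 3.59×10^14 = 0.0167 m = 1.7 cm.

≈ 1.7 cm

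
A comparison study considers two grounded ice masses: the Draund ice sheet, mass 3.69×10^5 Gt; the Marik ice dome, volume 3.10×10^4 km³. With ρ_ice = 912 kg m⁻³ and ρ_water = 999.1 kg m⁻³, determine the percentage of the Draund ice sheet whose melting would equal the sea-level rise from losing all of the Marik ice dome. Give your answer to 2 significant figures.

Equal sea-level rise means equal mass of meltwater, i.e. equal mass of ice lost.
Ice mass of Marik: 2.827×10^16 kg; ice mass of Draund: 3.690×10^17 kg.
Fraction required = 2.827×10^16 / 3.690×10^17 = 0.0766 → 7.7 %.

≈ 7.7 %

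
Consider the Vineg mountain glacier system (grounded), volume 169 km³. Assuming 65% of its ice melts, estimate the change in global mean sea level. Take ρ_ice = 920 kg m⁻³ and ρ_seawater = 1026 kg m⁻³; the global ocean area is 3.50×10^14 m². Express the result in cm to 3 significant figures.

Vineg: 0.65 × 169 km³ × (920/1026) = 98.50 km³ of water.
Spread over 3.50×10^14 m² of ocean, Δh = 9.850×10^10 / 3.50×10^14 = 2.81×10^-4 m = 0.0281 cm.

≈ 0.0281 cm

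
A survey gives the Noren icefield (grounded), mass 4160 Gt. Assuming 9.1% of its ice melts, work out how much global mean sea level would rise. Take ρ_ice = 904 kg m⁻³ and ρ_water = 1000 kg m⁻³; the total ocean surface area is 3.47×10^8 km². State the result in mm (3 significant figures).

Noren: 0.091 × 4160 Gt = 3.786×10^14 kg; dividing by ρ_w = 1000 kg m⁻³ gives 3.786×10^11 m³ of water.
Spread over 3.47×10^14 m² of ocean, Δh = 3.786×10^11 / 3.47×10^14 = 1.09×10^-3 m = 1.09 mm.

≈ 1.09 mm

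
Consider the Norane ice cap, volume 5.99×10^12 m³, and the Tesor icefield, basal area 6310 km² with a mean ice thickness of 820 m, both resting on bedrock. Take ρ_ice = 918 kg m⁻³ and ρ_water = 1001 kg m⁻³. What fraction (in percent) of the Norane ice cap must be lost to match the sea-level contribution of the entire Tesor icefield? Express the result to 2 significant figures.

Equal sea-level rise means equal mass of meltwater, i.e. equal mass of ice lost.
Ice mass of Tesor: 4.750×10^15 kg; ice mass of Norane: 5.499×10^15 kg.
Fraction required = 4.750×10^15 / 5.499×10^15 = 0.864 → 86 %.

≈ 86 %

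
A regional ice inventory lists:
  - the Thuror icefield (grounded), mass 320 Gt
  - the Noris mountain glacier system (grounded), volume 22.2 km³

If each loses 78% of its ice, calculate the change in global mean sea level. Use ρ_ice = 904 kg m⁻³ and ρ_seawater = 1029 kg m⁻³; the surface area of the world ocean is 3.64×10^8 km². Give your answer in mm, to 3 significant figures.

Thuror: 0.78 × 320 Gt = 2.496×10^14 kg; dividing by ρ_w = 1029 kg m⁻³ gives 2.426×10^11 m³ of water.
Noris: 0.78 × 22.2 km³ × (904/1029) = 15.21 km³ of water.
Total added water ≈ 2.578×10^11 m³ over 3.64×10^14 m² → Δh = 7.08×10^-4 m = 0.708 mm.

≈ 0.708 mm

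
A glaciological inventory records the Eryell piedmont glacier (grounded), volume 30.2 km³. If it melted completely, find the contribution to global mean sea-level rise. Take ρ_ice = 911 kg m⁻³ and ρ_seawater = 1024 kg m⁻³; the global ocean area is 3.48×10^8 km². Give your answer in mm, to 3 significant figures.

Eryell: 30.2 km³ × (911/1024) = 26.87 km³ of water.
Spread over 3.48×10^14 m² of ocean, Δh = 2.687×10^10 / 3.48×10^14 = 7.72×10^-5 m = 0.0772 mm.

≈ 0.0772 mm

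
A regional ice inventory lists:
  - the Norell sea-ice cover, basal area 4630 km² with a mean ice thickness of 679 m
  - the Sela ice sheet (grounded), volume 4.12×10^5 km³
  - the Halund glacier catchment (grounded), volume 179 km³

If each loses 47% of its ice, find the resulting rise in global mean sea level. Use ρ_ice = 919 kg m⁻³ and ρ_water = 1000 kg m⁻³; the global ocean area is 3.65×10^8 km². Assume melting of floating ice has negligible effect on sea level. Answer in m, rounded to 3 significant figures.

≈ 0.488 m

The Norell sea-ice cover is floating and already displaces its own weight of water, so its melt adds essentially nothing to sea level.
Sela: 0.47 × 4.12×10^5 km³ × (919/1000) = 1.780×10^5 km³ of water.
Halund: 0.47 × 179 km³ × (919/1000) = 77.32 km³ of water.
Total added water ≈ 1.780×10^14 m³ over 3.65×10^14 m² → Δh = 0.488 m.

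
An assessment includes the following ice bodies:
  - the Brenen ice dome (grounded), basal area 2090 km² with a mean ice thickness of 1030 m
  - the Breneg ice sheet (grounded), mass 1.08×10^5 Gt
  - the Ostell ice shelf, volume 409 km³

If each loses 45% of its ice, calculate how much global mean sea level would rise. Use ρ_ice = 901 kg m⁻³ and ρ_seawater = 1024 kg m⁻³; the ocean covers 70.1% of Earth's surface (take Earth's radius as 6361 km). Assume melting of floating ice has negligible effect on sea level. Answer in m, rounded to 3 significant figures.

Brenen: ice volume = 2090 km² × 1030 m = 2153 km³; 0.45 × 2153 × (901/1024) = 852.4 km³ of water.
Breneg: 0.45 × 1.08×10^5 Gt = 4.860×10^16 kg; dividing by ρ_w = 1024 kg m⁻³ gives 4.746×10^13 m³ of water.
The Ostell ice shelf is floating and already displaces its own weight of water, so its melt adds essentially nothing to sea level.
Total added water ≈ 4.831×10^13 m³ over 3.56×10^14 m² → Δh = 0.136 m.

≈ 0.136 m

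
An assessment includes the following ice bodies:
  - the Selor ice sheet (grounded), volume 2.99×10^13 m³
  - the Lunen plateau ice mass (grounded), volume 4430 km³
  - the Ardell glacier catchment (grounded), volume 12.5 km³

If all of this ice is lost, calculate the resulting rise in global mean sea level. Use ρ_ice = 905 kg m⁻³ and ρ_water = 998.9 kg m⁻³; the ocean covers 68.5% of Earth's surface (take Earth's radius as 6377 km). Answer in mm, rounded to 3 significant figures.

≈ 88.9 mm

Selor: 2.99×10^13 m³ × (905/998.9) = 2.709×10^13 m³ of water.
Lunen: 4430 km³ × (905/998.9) = 4014 km³ of water.
Ardell: 12.5 km³ × (905/998.9) = 11.32 km³ of water.
Total added water ≈ 3.111×10^13 m³ over 3.50×10^14 m² → Δh = 0.0889 m = 88.9 mm.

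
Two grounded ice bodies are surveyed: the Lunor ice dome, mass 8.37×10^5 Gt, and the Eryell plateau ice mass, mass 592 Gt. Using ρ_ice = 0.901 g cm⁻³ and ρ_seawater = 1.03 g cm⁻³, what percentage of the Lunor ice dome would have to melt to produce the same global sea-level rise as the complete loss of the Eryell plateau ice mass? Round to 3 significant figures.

≈ 0.0707 %

Equal sea-level rise means equal mass of meltwater, i.e. equal mass of ice lost.
Ice mass of Eryell: 5.920×10^14 kg; ice mass of Lunor: 8.370×10^17 kg.
Fraction required = 5.920×10^14 / 8.370×10^17 = 7.07×10^-4 → 0.0707 %.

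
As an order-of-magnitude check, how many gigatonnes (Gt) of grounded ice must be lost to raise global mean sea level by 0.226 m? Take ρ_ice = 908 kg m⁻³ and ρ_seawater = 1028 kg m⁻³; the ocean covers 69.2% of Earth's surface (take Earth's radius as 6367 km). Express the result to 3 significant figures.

Required water volume = Δh × A = 0.226 m × 3.53×10^14 m² = 7.967×10^13 m³.
ρ_w = 1028 kg m⁻³, so the mass of water = 7.967×10^13 m³ × 1028 kg m⁻³ = 8.190×10^16 kg = 8.19×10^4 Gt (and the same mass of ice, by conservation).

≈ 8.19×10^4 Gt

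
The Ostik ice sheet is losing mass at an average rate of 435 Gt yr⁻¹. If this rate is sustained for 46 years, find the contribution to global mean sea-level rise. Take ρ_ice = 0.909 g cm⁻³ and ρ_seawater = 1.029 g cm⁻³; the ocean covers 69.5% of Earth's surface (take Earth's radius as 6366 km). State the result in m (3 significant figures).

≈ 0.0549 m

Total mass lost = 435 Gt/yr × 46 yr = 2.001×10^4 Gt = 2.001×10^16 kg.
ρ_w = 1.029 g cm⁻³ = 1029 kg m⁻³, so water volume = 2.001×10^16 / 1029 = 1.945×10^13 m³.
Δh = 1.945×10^13 / 3.54×10^14 = 0.0549 m.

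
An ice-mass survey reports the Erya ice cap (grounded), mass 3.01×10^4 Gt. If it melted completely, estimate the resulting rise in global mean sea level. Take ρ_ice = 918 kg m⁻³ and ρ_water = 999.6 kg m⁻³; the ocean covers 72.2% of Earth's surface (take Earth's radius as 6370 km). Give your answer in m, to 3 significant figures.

≈ 0.0818 m

Erya: 3.01×10^4 Gt = 3.010×10^16 kg; dividing by ρ_w = 999.6 kg m⁻³ gives 3.011×10^13 m³ of water.
Spread over 3.68×10^14 m² of ocean, Δh = 3.011×10^13 / 3.68×10^14 = 0.0818 m.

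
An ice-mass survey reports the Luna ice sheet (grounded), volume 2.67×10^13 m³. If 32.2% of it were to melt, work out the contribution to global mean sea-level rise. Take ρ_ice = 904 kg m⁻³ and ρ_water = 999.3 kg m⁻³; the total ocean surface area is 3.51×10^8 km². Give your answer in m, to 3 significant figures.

Luna: 0.322 × 2.67×10^13 m³ × (904/999.3) = 7.777×10^12 m³ of water.
Spread over 3.51×10^14 m² of ocean, Δh = 7.777×10^12 / 3.51×10^14 = 0.0222 m.

≈ 0.0222 m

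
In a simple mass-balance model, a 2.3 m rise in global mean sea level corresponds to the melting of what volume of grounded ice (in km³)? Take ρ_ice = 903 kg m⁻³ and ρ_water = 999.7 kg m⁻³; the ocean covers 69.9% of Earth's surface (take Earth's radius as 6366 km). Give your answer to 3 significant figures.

≈ 9.06×10^5 km³

Required water volume = Δh × A = 2.3 m × 3.56×10^14 m² = 8.187×10^14 m³ = 8.187×10^5 km³.
Ice volume = water volume × ρ_w/ρ_ice = 8.187×10^5 × 999.7/903 = 9.06×10^5 km³.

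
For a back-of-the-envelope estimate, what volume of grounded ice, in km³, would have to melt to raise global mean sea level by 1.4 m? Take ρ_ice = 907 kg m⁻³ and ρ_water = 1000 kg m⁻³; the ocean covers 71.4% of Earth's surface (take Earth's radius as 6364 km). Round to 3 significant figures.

Required water volume = Δh × A = 1.4 m × 3.63×10^14 m² = 5.087×10^14 m³ = 5.087×10^5 km³.
Ice volume = water volume × ρ_w/ρ_ice = 5.087×10^5 × 1000/907 = 5.61×10^5 km³.

≈ 5.61×10^5 km³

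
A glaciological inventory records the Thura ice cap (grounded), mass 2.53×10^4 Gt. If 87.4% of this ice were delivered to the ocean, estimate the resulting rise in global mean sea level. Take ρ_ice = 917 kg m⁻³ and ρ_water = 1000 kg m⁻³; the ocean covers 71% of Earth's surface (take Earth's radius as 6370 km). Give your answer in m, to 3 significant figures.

Thura: 0.874 × 2.53×10^4 Gt = 2.211×10^16 kg; dividing by ρ_w = 1000 kg m⁻³ gives 2.211×10^13 m³ of water.
Spread over 3.62×10^14 m² of ocean, Δh = 2.211×10^13 / 3.62×10^14 = 0.0611 m.

≈ 0.0611 m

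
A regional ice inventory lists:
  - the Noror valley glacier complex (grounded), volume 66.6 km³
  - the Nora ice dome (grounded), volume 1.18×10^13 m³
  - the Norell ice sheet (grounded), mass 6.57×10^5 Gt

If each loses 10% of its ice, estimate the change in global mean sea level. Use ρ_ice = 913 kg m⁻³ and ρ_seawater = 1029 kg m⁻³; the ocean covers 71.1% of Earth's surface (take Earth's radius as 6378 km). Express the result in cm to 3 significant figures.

Noror: 0.1 × 66.6 km³ × (913/1029) = 5.909 km³ of water.
Nora: 0.1 × 1.18×10^13 m³ × (913/1029) = 1.047×10^12 m³ of water.
Norell: 0.1 × 6.57×10^5 Gt = 6.570×10^16 kg; dividing by ρ_w = 1029 kg m⁻³ gives 6.385×10^13 m³ of water.
Total added water ≈ 6.490×10^13 m³ over 3.63×10^14 m² → Δh = 0.179 m = 17.9 cm.

≈ 17.9 cm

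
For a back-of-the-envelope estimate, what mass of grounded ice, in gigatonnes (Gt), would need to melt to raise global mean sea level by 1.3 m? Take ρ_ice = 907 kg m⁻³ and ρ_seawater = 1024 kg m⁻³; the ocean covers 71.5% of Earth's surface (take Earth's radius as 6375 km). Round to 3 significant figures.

≈ 4.86×10^5 Gt

Required water volume = Δh × A = 1.3 m × 3.65×10^14 m² = 4.747×10^14 m³.
ρ_w = 1024 kg m⁻³, so the mass of water = 4.747×10^14 m³ × 1024 kg m⁻³ = 4.861×10^17 kg = 4.86×10^5 Gt (and the same mass of ice, by conservation).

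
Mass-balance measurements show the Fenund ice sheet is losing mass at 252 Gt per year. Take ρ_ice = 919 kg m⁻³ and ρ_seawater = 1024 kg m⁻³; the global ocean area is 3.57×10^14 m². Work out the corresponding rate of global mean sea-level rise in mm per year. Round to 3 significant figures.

ρ_w = 1024 kg m⁻³. Annual water volume added = 252 Gt / ρ_w = 2.520×10^14 kg / 1024 kg m⁻³ = 2.461×10^11 m³.
Δh per year = 2.461×10^11 / 3.57×10^14 = 6.89×10^-4 m = 0.689 mm.

≈ 0.689 mm/yr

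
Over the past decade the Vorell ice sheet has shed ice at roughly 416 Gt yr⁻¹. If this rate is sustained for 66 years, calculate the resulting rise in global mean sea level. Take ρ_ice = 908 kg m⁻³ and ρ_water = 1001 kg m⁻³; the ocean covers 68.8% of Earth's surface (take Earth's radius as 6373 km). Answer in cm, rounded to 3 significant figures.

≈ 7.81 cm

Total mass lost = 416 Gt/yr × 66 yr = 2.746×10^4 Gt = 2.746×10^16 kg.
ρ_w = 1001 kg m⁻³, so water volume = 2.746×10^16 / 1001 = 2.743×10^13 m³.
Δh = 2.743×10^13 / 3.51×10^14 = 0.0781 m = 7.81 cm.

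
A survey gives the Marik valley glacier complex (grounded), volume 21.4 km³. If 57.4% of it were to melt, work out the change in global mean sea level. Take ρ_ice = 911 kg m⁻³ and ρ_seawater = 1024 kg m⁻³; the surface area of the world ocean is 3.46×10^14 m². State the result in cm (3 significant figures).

≈ 3.16×10^-3 cm

Marik: 0.574 × 21.4 km³ × (911/1024) = 10.93 km³ of water.
Spread over 3.46×10^14 m² of ocean, Δh = 1.093×10^10 / 3.46×10^14 = 3.16×10^-5 m = 3.16×10^-3 cm.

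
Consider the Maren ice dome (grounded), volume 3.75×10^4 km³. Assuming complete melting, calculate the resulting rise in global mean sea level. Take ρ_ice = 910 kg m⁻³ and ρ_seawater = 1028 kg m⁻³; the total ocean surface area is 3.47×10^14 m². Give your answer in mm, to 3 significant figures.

≈ 95.7 mm

Maren: 3.75×10^4 km³ × (910/1028) = 3.320×10^4 km³ of water.
Spread over 3.47×10^14 m² of ocean, Δh = 3.320×10^13 / 3.47×10^14 = 0.0957 m = 95.7 mm.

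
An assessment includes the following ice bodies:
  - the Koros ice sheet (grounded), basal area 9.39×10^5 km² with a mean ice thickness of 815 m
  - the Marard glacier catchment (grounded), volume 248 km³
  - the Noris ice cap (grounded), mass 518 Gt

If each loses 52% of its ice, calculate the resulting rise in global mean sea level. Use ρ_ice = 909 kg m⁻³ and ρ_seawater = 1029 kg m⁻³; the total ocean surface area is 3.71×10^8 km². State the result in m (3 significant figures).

Koros: ice volume = 9.39×10^5 km² × 815 m = 7.653×10^5 km³; 0.52 × 7.653×10^5 × (909/1029) = 3.515×10^5 km³ of water.
Marard: 0.52 × 248 km³ × (909/1029) = 113.9 km³ of water.
Noris: 0.52 × 518 Gt = 2.694×10^14 kg; dividing by ρ_w = 1029 kg m⁻³ gives 2.618×10^11 m³ of water.
Total added water ≈ 3.519×10^14 m³ over 3.71×10^14 m² → Δh = 0.949 m.

≈ 0.949 m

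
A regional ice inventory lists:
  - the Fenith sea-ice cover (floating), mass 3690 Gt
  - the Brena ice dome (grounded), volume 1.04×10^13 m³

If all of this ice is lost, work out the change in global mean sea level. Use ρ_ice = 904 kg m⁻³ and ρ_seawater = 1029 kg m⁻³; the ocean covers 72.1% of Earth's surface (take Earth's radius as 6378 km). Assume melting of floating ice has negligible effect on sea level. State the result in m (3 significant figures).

≈ 0.0248 m

The Fenith sea-ice cover is floating and already displaces its own weight of water, so its melt adds essentially nothing to sea level.
Brena: 1.04×10^13 m³ × (904/1029) = 9.137×10^12 m³ of water.
Total added water ≈ 9.137×10^12 m³ over 3.69×10^14 m² → Δh = 0.0248 m.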